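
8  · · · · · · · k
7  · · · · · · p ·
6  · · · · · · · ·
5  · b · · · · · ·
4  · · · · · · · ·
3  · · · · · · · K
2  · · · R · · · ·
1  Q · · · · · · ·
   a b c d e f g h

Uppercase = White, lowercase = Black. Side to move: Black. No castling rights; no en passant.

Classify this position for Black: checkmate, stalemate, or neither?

Black to move; black king on h8.
In check: no.
Legal moves for Black: Kg8, Kh7, Be8, Bd7+, Bc6, Ba6, Bc4, Ba4, Bd3, Be2, Bf1+.
Black has 11 legal moves and is not in check → neither.

neither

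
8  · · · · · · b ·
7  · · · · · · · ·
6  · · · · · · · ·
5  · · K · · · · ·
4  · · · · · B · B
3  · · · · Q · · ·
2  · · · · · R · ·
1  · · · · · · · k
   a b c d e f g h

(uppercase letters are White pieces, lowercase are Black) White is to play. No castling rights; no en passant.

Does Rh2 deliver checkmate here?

After Rh2: black king on h1; in check: yes, from the white rook on h2.
King squares — g1: attacked by Qe3; g2: attacked by Rh2; h2: attacked by Bf4.
Black has no legal moves → checkmate.

yes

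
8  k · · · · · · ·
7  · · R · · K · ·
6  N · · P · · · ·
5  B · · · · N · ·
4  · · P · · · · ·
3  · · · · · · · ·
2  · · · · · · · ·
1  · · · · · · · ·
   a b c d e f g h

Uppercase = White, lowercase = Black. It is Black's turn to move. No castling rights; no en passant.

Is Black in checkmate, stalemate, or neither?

stalemate

Black to move; black king on a8.
In check: no.
King squares — a7: attacked by Rc7; b7: attacked by Rc7; b8: attacked by Na6.
Legal moves for Black: none.
Not in check and no legal moves → stalemate.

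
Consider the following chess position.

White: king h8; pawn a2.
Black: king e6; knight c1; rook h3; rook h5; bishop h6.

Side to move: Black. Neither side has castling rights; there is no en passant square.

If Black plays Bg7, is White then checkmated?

no

After Bg7: white king on h8; in check: yes, from the black rook on h5 and the black bishop on g7.
White has 2 legal replies: Kg8, Kxg7.
In check but a legal move exists → not checkmate.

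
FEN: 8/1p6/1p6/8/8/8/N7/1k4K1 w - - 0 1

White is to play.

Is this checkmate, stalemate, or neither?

White to move; white king on g1.
In check: no.
Legal moves for White: Nb4, Nc3+, Nc1, Kh2, Kg2, Kf2, Kh1, Kf1.
White has 8 legal moves and is not in check → neither.

neither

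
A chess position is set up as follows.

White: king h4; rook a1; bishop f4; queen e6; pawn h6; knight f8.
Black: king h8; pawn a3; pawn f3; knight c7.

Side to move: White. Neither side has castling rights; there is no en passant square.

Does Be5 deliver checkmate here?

yes

After Be5: black king on h8; in check: yes, from the white bishop on e5.
King squares — g7: attacked by Be5; h7: attacked by Nf8; g8: attacked by Qe6.
Black has no legal moves → checkmate.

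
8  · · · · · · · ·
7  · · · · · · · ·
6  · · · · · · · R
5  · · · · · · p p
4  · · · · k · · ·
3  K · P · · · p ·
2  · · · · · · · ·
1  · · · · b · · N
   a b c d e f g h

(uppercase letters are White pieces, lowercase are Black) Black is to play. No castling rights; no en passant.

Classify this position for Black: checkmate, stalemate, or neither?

Black to move; black king on e4.
In check: no.
Legal moves for Black: Kf5, Ke5, Kd5, Kf4, Kf3, Ke3, Kd3, Bxc3, Bf2, Bd2, h4, g4, g2.
Black has 13 legal moves and is not in check → neither.

neither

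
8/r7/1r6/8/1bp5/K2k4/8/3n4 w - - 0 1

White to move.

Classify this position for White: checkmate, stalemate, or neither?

White to move; white king on a3.
In check: yes, from the black bishop on b4 and the black rook on a7.
King squares — a2: attacked by Ra7; b2: attacked by Nd1; b3: attacked by Pc4; a4: attacked by Ra7; b4: attacked by Rb6.
Legal moves for White: none.
In check with no legal moves → checkmate.

checkmate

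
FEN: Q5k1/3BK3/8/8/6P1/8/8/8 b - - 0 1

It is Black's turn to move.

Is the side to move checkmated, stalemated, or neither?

Black to move; black king on g8.
In check: yes, from the white queen on a8.
King squares — f7: attacked by Ke7; g7: available; h7: available; f8: attacked by Ke7; h8: attacked by Qa8.
Legal moves for Black: Kh7, Kg7.
Black is in check but has 2 legal moves → neither.

neither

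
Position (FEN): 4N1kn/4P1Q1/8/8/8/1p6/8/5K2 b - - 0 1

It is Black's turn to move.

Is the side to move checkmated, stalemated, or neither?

checkmate

Black to move; black king on g8.
In check: yes, from the white queen on g7.
King squares — f7: attacked by Qg7; g7: attacked by Ne8; h7: attacked by Qg7; f8: attacked by Pe7; h8: own knight.
Legal moves for Black: none.
In check with no legal moves → checkmate.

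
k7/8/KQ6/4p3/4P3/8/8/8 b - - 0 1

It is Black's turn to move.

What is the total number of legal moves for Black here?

Black to move; king on a8.
In check: no.
Legal moves: none.
Count: 0.

0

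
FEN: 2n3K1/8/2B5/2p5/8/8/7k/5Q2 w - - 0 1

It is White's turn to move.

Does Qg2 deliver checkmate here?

yes

After Qg2: black king on h2; in check: yes, from the white queen on g2.
King squares — g1: attacked by Qg2; h1: attacked by Qg2; g2: attacked by Bc6; g3: attacked by Qg2; h3: attacked by Qg2.
Black has no legal moves → checkmate.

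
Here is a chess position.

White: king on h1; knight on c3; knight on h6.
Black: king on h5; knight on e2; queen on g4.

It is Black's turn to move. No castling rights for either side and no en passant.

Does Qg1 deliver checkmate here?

After Qg1: white king on h1; in check: yes, from the black queen on g1.
King squares — g1: attacked by Ne2; g2: attacked by Qg1; h2: attacked by Qg1.
White has no legal moves → checkmate.

yes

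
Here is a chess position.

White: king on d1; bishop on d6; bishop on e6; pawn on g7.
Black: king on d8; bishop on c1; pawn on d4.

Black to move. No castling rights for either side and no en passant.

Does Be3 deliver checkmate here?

no

After Be3: white king on d1; in check: no.
White is not in check, so this cannot be checkmate.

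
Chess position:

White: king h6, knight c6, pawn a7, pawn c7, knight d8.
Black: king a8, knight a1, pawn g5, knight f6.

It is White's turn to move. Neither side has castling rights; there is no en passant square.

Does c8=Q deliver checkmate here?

After c8=Q: black king on a8; in check: yes, from the white queen on c8.
King squares — a7: attacked by Nc6; b7: attacked by Qc8; b8: attacked by Nc6.
Black has no legal moves → checkmate.

yes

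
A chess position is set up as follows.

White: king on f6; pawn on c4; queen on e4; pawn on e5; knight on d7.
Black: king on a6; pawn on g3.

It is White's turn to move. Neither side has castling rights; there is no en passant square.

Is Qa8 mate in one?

After Qa8: black king on a6; in check: yes, from the white queen on a8.
King squares — a5: attacked by Qa8; b5: attacked by Pc4; b6: attacked by Nd7; a7: attacked by Qa8; b7: attacked by Qa8.
Black has no legal moves → checkmate.

yes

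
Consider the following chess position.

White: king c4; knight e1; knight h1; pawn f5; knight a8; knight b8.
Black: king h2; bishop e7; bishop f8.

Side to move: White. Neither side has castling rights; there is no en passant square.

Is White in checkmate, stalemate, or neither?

neither

White to move; white king on c4.
In check: no.
Legal moves for White: Nd7, Nc6, Na6, Nc7, Nb6, Kd5, Kb5, Kd4, Kd3, Kc3, Kb3, Ng3, Nf2, Nf3+, Nd3, Ng2, Nc2, f6.
White has 18 legal moves and is not in check → neither.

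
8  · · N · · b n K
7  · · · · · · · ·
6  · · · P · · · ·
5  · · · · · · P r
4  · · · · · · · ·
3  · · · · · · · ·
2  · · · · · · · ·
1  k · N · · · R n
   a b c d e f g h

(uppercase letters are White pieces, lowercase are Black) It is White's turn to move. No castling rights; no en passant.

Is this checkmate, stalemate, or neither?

neither

White to move; white king on h8.
In check: yes, from the black rook on h5.
King squares — g7: attacked by Bf8; h7: attacked by Rh5; g8: available.
Legal moves for White: Kxg8.
White is in check but has 1 legal move → neither.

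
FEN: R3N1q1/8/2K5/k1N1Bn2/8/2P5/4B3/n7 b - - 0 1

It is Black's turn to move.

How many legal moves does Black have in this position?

Black to move; king on a5.
In check: yes, from the white rook on a8.
Legal moves: none.
Count: 0.

0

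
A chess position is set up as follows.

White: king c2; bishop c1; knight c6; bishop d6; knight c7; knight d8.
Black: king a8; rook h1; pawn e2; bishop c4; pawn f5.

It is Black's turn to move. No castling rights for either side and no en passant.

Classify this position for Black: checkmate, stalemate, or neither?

Black to move; black king on a8.
In check: yes, from the white knight on c7.
King squares — a7: attacked by Nc6; b7: attacked by Nd8; b8: attacked by Nc6.
Legal moves for Black: none.
In check with no legal moves → checkmate.

checkmate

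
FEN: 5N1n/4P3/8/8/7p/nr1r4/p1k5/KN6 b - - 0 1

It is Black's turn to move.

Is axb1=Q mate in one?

After axb1=Q: white king on a1; in check: yes, from the black queen on b1.
King squares — b1: attacked by Kc2; a2: attacked by Qb1; b2: attacked by Qb1.
White has no legal moves → checkmate.

yes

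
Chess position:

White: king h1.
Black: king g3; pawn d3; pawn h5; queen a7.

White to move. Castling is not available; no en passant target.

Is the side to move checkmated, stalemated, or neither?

White to move; white king on h1.
In check: no.
King squares — g1: attacked by Qa7; g2: attacked by Kg3; h2: attacked by Kg3.
Legal moves for White: none.
Not in check and no legal moves → stalemate.

stalemate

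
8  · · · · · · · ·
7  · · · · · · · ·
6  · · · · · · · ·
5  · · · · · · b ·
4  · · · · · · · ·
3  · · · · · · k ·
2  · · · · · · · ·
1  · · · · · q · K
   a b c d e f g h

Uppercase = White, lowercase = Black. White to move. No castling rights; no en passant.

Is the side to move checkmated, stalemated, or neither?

checkmate

White to move; white king on h1.
In check: yes, from the black queen on f1.
King squares — g1: attacked by Qf1; g2: attacked by Qf1; h2: attacked by Kg3.
Legal moves for White: none.
In check with no legal moves → checkmate.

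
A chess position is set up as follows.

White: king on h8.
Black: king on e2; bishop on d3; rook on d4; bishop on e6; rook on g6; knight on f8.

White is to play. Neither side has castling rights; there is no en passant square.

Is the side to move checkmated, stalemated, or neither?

stalemate

White to move; white king on h8.
In check: no.
King squares — g7: attacked by Rg6; h7: attacked by Nf8; g8: attacked by Be6.
Legal moves for White: none.
Not in check and no legal moves → stalemate.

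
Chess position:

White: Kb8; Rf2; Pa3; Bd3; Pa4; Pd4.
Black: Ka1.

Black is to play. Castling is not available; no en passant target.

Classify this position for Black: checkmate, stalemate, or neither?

Black to move; black king on a1.
In check: no.
King squares — b1: attacked by Bd3; a2: attacked by Rf2; b2: attacked by Rf2.
Legal moves for Black: none.
Not in check and no legal moves → stalemate.

stalemate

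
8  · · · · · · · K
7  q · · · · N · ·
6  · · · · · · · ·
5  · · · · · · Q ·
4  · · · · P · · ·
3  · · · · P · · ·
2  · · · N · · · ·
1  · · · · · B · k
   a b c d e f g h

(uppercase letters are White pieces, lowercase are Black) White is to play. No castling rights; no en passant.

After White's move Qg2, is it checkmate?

yes

After Qg2: black king on h1; in check: yes, from the white queen on g2.
King squares — g1: attacked by Qg2; g2: attacked by Bf1; h2: attacked by Qg2.
Black has no legal moves → checkmate.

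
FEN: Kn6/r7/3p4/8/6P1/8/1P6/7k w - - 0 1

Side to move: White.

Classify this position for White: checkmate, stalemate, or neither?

White to move; white king on a8.
In check: yes, from the black rook on a7.
Legal moves for White: Kxb8, Kxa7.
White is in check but has 2 legal moves → neither.

neither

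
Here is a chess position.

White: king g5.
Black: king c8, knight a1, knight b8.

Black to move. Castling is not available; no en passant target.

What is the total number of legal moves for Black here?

Black to move; king on c8.
In check: no.
Legal moves: Kd8, Kd7, Kc7, Kb7, Nd7, Nc6, Na6, Nb3, Nc2.
Count: 9.

9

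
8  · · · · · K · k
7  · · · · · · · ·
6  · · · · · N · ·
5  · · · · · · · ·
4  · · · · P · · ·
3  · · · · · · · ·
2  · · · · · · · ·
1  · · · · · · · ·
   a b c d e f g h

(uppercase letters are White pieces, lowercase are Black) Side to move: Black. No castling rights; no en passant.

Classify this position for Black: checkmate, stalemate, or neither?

Black to move; black king on h8.
In check: no.
King squares — g7: attacked by Kf8; h7: attacked by Nf6; g8: attacked by Nf6.
Legal moves for Black: none.
Not in check and no legal moves → stalemate.

stalemate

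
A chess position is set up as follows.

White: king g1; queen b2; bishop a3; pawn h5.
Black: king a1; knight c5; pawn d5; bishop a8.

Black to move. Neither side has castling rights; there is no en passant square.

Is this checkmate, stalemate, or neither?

checkmate

Black to move; black king on a1.
In check: yes, from the white queen on b2.
King squares — b1: attacked by Qb2; a2: attacked by Qb2; b2: attacked by Ba3.
Legal moves for Black: none.
In check with no legal moves → checkmate.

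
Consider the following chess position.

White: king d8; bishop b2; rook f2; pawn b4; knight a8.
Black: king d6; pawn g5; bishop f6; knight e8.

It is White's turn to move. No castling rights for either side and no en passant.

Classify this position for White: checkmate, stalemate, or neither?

White to move; white king on d8.
In check: yes, from the black bishop on f6.
Legal moves for White: Kxe8, Kc8, Rxf6+, Bxf6.
White is in check but has 4 legal moves → neither.

neither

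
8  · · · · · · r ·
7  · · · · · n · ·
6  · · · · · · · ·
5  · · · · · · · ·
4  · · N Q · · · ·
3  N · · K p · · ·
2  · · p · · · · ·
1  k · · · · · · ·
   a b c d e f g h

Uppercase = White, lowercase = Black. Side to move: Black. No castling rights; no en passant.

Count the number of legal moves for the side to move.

Black to move; king on a1.
In check: yes, from the white queen on d4.
Legal moves: Ka2.
Count: 1.

1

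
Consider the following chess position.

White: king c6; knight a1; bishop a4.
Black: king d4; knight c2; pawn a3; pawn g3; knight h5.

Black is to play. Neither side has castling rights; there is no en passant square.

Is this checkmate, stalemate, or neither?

Black to move; black king on d4.
In check: no.
Legal moves for Black: Ng7, Nf6, Nf4, Ke5, Ke4, Kc4, Ke3, Kd3, Kc3, Nb4+, Ne3, Ne1, Nxa1, g2, a2.
Black has 15 legal moves and is not in check → neither.

neither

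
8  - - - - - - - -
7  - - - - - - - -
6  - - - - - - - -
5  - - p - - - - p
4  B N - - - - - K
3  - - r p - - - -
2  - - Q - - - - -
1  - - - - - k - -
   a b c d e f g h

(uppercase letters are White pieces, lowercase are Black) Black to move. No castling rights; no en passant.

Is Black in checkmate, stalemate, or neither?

Black to move; black king on f1.
In check: no.
Legal moves for Black: Rc4+, Rb3, Ra3, Rxc2, Kg1, Ke1, cxb4, dxc2, c4, d2.
Black has 10 legal moves and is not in check → neither.

neither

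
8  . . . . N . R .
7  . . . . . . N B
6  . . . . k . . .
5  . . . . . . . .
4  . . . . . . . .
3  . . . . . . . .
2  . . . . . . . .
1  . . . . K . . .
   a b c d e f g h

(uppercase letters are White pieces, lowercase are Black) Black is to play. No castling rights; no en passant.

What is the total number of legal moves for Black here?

Black to move; king on e6.
In check: yes, from the white knight on g7.
Legal moves: Kf7, Ke7, Kd7, Ke5, Kd5.
Count: 5.

5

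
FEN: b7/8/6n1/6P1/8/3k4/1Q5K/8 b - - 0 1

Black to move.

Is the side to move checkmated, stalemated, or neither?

neither

Black to move; black king on d3.
In check: no.
Legal moves for Black: Bb7, Bc6, Bd5, Be4, Bf3, Bg2, Bh1, Nh8, Nf8, Ne7, Ne5, Nh4, Nf4, Ke4, Kc4, Ke3.
Black has 16 legal moves and is not in check → neither.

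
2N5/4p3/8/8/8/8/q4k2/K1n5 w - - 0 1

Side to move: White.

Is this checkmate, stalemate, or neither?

White to move; white king on a1.
In check: yes, from the black queen on a2.
King squares — b1: attacked by Qa2; a2: attacked by Nc1; b2: attacked by Qa2.
Legal moves for White: none.
In check with no legal moves → checkmate.

checkmate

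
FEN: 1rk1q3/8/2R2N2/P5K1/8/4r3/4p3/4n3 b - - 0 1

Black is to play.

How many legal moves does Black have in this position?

3

Black to move; king on c8.
In check: yes, from the white rook on c6.
Legal moves: Kd8, Kb7, Qxc6.
Count: 3.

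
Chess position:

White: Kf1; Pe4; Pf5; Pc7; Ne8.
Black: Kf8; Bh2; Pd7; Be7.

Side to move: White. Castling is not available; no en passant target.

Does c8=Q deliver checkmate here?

After c8=Q: black king on f8; in check: no.
Black is not in check, so this cannot be checkmate.

no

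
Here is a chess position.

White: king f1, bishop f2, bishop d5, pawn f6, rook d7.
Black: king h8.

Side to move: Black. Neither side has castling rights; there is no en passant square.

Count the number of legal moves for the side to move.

Black to move; king on h8.
In check: no.
Legal moves: none.
Count: 0.

0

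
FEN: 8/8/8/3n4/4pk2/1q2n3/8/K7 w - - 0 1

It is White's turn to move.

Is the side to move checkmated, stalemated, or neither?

stalemate

White to move; white king on a1.
In check: no.
King squares — b1: attacked by Qb3; a2: attacked by Qb3; b2: attacked by Qb3.
Legal moves for White: none.
Not in check and no legal moves → stalemate.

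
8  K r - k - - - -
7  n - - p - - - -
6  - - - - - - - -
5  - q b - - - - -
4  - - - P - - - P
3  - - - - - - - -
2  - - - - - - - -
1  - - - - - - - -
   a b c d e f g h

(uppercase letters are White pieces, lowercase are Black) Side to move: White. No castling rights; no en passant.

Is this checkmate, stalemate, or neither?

checkmate

White to move; white king on a8.
In check: yes, from the black rook on b8.
King squares — a7: attacked by Bc5; b7: attacked by Qb5; b8: attacked by Qb5.
Legal moves for White: none.
In check with no legal moves → checkmate.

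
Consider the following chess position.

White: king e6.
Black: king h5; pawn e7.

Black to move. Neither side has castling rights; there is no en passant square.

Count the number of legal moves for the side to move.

Black to move; king on h5.
In check: no.
Legal moves: Kh6, Kg6, Kg5, Kh4, Kg4.
Count: 5.

5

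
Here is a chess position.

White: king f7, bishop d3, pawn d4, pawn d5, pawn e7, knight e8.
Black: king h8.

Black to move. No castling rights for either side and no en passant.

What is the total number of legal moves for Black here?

0

Black to move; king on h8.
In check: no.
Legal moves: none.
Count: 0.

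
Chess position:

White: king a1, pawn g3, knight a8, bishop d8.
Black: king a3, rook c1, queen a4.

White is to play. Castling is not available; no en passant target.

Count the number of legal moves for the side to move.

0

White to move; king on a1.
In check: yes, from the black rook on c1.
Legal moves: none.
Count: 0.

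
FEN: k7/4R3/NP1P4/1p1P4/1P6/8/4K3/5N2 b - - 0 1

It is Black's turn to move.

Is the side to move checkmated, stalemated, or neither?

stalemate

Black to move; black king on a8.
In check: no.
King squares — a7: attacked by Pb6; b7: attacked by Re7; b8: attacked by Na6.
Legal moves for Black: none.
Not in check and no legal moves → stalemate.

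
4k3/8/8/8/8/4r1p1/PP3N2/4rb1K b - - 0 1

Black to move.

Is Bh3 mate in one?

yes

After Bh3: white king on h1; in check: yes, from the black rook on e1.
King squares — g1: attacked by Re1; g2: attacked by Bh3; h2: attacked by Pg3.
White has no legal moves → checkmate.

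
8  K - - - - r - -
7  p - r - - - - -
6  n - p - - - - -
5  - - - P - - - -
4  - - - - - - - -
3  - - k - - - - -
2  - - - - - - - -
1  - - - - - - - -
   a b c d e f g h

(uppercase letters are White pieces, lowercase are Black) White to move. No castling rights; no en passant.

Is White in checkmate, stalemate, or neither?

checkmate

White to move; white king on a8.
In check: yes, from the black rook on f8.
King squares — a7: attacked by Rc7; b7: attacked by Rc7; b8: attacked by Na6.
Legal moves for White: none.
In check with no legal moves → checkmate.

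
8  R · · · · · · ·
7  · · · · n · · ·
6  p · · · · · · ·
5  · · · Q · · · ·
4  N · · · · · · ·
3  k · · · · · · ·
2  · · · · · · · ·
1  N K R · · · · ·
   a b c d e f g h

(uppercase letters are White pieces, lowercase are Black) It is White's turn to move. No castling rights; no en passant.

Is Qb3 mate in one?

yes

After Qb3: black king on a3; in check: yes, from the white queen on b3.
King squares — a2: attacked by Kb1; b2: attacked by Kb1; b3: attacked by Na1; a4: attacked by Qb3; b4: attacked by Qb3.
Black has no legal moves → checkmate.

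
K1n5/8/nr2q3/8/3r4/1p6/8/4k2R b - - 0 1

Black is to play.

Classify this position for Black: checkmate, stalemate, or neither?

neither

Black to move; black king on e1.
In check: yes, from the white rook on h1.
King squares — d1: attacked by Rh1; f1: attacked by Rh1; d2: available; e2: available; f2: available.
Legal moves for Black: Kf2, Ke2, Kd2.
Black is in check but has 3 legal moves → neither.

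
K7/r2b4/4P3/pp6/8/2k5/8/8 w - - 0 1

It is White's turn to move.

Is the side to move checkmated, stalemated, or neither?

White to move; white king on a8.
In check: yes, from the black rook on a7.
King squares — a7: available; b7: attacked by Ra7; b8: available.
Legal moves for White: Kb8, Kxa7.
White is in check but has 2 legal moves → neither.

neither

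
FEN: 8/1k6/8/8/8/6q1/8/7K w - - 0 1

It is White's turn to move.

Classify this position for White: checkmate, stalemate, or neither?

White to move; white king on h1.
In check: no.
King squares — g1: attacked by Qg3; g2: attacked by Qg3; h2: attacked by Qg3.
Legal moves for White: none.
Not in check and no legal moves → stalemate.

stalemate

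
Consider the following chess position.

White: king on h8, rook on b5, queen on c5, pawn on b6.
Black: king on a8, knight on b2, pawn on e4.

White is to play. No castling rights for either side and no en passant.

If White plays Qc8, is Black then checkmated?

After Qc8: black king on a8; in check: yes, from the white queen on c8.
King squares — a7: attacked by Pb6; b7: attacked by Qc8; b8: attacked by Qc8.
Black has no legal moves → checkmate.

yes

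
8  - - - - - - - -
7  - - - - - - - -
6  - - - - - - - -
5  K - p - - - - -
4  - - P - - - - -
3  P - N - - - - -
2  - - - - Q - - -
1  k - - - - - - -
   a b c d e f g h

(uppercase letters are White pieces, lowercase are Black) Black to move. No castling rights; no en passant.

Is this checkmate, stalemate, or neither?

Black to move; black king on a1.
In check: no.
King squares — b1: attacked by Nc3; a2: attacked by Qe2; b2: attacked by Qe2.
Legal moves for Black: none.
Not in check and no legal moves → stalemate.

stalemate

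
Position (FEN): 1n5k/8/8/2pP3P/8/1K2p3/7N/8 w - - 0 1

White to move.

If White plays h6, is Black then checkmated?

After h6: black king on h8; in check: no.
Black is not in check, so this cannot be checkmate.

no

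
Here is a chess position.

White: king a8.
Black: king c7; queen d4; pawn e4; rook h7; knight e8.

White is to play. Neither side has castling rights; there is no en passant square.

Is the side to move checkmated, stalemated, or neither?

White to move; white king on a8.
In check: no.
King squares — a7: attacked by Qd4; b7: attacked by Kc7; b8: attacked by Kc7.
Legal moves for White: none.
Not in check and no legal moves → stalemate.

stalemate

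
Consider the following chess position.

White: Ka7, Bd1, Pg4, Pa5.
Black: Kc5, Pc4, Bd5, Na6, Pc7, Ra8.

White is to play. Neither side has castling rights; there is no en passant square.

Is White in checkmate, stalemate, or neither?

White to move; white king on a7.
In check: yes, from the black rook on a8.
King squares — a6: attacked by Ra8; b6: attacked by Kc5; b7: attacked by Bd5; a8: attacked by Bd5; b8: attacked by Na6.
Legal moves for White: none.
In check with no legal moves → checkmate.

checkmate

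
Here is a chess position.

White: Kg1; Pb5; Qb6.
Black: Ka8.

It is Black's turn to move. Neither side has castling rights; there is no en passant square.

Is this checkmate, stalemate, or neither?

stalemate

Black to move; black king on a8.
In check: no.
King squares — a7: attacked by Qb6; b7: attacked by Qb6; b8: attacked by Qb6.
Legal moves for Black: none.
Not in check and no legal moves → stalemate.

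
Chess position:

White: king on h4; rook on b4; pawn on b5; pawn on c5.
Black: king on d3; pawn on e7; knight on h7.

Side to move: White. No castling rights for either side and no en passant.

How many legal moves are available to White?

15

White to move; king on h4.
In check: no.
Legal moves: Kh5, Kg4, Kh3, Kg3, Rg4, Rf4, Re4, Rd4+, Rc4, Ra4, Rb3+, Rb2, Rb1, c6, b6.
Count: 15.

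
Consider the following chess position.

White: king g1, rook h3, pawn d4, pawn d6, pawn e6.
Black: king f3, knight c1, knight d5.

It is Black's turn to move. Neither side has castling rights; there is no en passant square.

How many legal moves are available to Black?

4

Black to move; king on f3.
In check: yes, from the white rook on h3.
Legal moves: Kg4, Kf4, Ke4, Ke2.
Count: 4.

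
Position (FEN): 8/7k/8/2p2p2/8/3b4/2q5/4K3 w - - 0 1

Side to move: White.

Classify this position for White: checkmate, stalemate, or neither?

White to move; white king on e1.
In check: no.
King squares — d1: attacked by Qc2; f1: attacked by Bd3; d2: attacked by Qc2; e2: attacked by Qc2; f2: attacked by Qc2.
Legal moves for White: none.
Not in check and no legal moves → stalemate.

stalemate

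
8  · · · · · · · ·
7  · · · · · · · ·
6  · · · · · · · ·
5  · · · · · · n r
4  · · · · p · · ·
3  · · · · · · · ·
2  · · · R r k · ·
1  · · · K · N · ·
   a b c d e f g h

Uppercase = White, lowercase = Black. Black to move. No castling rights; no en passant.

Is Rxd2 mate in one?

After Rxd2: white king on d1; in check: yes, from the black rook on d2.
White has 3 legal replies: Kxd2, Kc1, Nxd2.
In check but a legal move exists → not checkmate.

no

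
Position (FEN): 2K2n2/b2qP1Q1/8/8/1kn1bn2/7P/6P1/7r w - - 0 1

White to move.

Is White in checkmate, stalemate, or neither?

checkmate

White to move; white king on c8.
In check: yes, from the black queen on d7.
King squares — b7: attacked by Be4; c7: attacked by Qd7; d7: attacked by Nf8; b8: attacked by Ba7; d8: attacked by Qd7.
Legal moves for White: none.
In check with no legal moves → checkmate.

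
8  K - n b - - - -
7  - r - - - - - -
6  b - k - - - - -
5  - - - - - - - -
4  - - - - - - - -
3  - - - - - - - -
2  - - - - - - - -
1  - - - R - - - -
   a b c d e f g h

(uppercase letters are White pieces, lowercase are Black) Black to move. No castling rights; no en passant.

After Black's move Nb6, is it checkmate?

yes

After Nb6: white king on a8; in check: yes, from the black knight on b6.
King squares — a7: attacked by Rb7; b7: attacked by Ba6; b8: attacked by Rb7.
White has no legal moves → checkmate.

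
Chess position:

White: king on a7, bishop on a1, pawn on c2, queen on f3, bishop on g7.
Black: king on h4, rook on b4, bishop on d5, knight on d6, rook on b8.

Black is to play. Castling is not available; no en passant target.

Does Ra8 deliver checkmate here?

After Ra8: white king on a7; in check: yes, from the black rook on a8.
King squares — a6: attacked by Ra8; b6: attacked by Rb4; b7: attacked by Rb4; a8: attacked by Bd5; b8: attacked by Rb4.
White has no legal moves → checkmate.

yes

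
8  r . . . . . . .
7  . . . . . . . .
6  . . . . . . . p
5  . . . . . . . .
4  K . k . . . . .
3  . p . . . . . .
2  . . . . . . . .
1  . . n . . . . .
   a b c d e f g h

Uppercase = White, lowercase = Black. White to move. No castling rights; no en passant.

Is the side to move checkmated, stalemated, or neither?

checkmate

White to move; white king on a4.
In check: yes, from the black rook on a8.
King squares — a3: attacked by Ra8; b3: attacked by Nc1; b4: attacked by Kc4; a5: attacked by Ra8; b5: attacked by Kc4.
Legal moves for White: none.
In check with no legal moves → checkmate.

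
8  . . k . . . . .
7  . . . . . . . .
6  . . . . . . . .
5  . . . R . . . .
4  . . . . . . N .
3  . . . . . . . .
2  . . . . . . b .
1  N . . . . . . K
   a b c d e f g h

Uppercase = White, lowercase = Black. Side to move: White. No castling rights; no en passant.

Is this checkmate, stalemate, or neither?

White to move; white king on h1.
In check: yes, from the black bishop on g2.
Legal moves for White: Kh2, Kxg2, Kg1.
White is in check but has 3 legal moves → neither.

neither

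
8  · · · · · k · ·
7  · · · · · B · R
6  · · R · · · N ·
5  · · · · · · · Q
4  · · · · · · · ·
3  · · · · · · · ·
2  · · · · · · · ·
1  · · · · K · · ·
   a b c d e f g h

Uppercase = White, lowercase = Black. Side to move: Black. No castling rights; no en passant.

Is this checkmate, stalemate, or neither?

Black to move; black king on f8.
In check: yes, from the white knight on g6.
King squares — e7: attacked by Ng6; f7: attacked by Rh7; g7: attacked by Rh7; e8: attacked by Bf7; g8: attacked by Bf7.
Legal moves for Black: none.
In check with no legal moves → checkmate.

checkmate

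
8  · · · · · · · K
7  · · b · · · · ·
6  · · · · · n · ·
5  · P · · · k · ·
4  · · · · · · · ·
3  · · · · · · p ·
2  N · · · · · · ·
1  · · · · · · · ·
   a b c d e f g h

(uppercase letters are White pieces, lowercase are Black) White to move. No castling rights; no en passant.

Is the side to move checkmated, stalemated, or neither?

White to move; white king on h8.
In check: no.
Legal moves for White: Kg7, Nb4, Nc3, Nc1, b6.
White has 5 legal moves and is not in check → neither.

neither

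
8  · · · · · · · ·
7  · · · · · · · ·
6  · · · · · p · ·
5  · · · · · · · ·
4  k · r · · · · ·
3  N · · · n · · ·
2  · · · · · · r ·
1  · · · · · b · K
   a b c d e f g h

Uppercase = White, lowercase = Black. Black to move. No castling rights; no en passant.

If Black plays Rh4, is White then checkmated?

yes

After Rh4: white king on h1; in check: yes, from the black rook on h4.
King squares — g1: attacked by Rg2; g2: attacked by Bf1; h2: attacked by Rg2.
White has no legal moves → checkmate.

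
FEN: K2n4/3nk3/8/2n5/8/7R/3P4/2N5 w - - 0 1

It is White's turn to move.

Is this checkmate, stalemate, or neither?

White to move; white king on a8.
In check: no.
Legal moves for White include: Ka7, Rh8, Rh7+, Rh6, Rh5, Rh4, Rg3, Rf3, Re3+, Rd3, Rc3, Rb3, Ra3, Rh2, Rh1, Nd3, Nb3, Ne2, ... (list truncated; more exist).
White has legal moves and is not in check → neither.

neither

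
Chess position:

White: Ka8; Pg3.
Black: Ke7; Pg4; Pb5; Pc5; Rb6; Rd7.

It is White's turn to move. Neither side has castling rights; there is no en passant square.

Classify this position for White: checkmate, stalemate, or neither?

White to move; white king on a8.
In check: no.
King squares — a7: attacked by Rd7; b7: attacked by Rb6; b8: attacked by Rb6.
Legal moves for White: none.
Not in check and no legal moves → stalemate.

stalemate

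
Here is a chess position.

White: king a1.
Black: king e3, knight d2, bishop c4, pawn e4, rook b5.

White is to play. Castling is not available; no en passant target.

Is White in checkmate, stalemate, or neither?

stalemate

White to move; white king on a1.
In check: no.
King squares — b1: attacked by Nd2; a2: attacked by Bc4; b2: attacked by Rb5.
Legal moves for White: none.
Not in check and no legal moves → stalemate.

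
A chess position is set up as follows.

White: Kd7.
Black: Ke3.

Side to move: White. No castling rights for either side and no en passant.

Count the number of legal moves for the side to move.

8

White to move; king on d7.
In check: no.
Legal moves: Ke8, Kd8, Kc8, Ke7, Kc7, Ke6, Kd6, Kc6.
Count: 8.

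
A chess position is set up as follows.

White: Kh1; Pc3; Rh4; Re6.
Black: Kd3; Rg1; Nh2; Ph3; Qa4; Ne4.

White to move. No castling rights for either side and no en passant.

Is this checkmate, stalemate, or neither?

White to move; white king on h1.
In check: yes, from the black rook on g1.
Legal moves for White: Kxh2, Kxg1.
White is in check but has 2 legal moves → neither.

neither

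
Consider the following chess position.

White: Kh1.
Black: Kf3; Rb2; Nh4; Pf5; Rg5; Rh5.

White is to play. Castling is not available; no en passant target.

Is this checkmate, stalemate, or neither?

stalemate

White to move; white king on h1.
In check: no.
King squares — g1: attacked by Rg5; g2: attacked by Rb2; h2: attacked by Rb2.
Legal moves for White: none.
Not in check and no legal moves → stalemate.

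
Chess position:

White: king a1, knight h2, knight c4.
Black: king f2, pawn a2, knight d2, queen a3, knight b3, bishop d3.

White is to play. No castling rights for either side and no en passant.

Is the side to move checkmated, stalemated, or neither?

White to move; white king on a1.
In check: yes, from the black knight on b3.
King squares — b1: attacked by Pa2; a2: attacked by Qa3; b2: attacked by Qa3.
Legal moves for White: none.
In check with no legal moves → checkmate.

checkmate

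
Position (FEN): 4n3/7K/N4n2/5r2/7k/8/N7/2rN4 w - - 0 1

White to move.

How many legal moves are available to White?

White to move; king on h7.
In check: yes, from the black knight on f6.
Legal moves: Kh8, Kh6, Kg6.
Count: 3.

3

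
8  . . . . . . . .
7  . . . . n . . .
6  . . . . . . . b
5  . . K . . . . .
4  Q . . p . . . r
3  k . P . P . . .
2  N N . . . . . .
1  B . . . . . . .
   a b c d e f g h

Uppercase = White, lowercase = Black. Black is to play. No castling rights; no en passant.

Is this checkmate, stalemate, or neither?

Black to move; black king on a3.
In check: yes, from the white queen on a4.
King squares — a2: attacked by Qa4; b2: attacked by Ba1; b3: attacked by Qa4; a4: attacked by Nb2; b4: attacked by Na2.
Legal moves for Black: none.
In check with no legal moves → checkmate.

checkmate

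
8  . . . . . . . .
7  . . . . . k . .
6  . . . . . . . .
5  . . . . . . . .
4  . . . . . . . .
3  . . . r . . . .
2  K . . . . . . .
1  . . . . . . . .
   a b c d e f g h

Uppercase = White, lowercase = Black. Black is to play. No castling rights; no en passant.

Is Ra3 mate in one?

no

After Ra3: white king on a2; in check: yes, from the black rook on a3.
White has 3 legal replies: Kxa3, Kb2, Kb1.
In check but a legal move exists → not checkmate.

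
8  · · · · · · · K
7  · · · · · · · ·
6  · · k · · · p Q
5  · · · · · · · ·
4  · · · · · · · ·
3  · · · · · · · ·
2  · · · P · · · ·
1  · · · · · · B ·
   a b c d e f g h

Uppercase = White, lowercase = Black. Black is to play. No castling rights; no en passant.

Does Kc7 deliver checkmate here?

no

After Kc7: white king on h8; in check: no.
White is not in check, so this cannot be checkmate.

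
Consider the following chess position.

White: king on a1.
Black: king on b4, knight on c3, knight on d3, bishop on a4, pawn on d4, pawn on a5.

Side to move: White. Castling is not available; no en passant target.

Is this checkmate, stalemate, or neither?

White to move; white king on a1.
In check: no.
King squares — b1: attacked by Nc3; a2: attacked by Nc3; b2: attacked by Nd3.
Legal moves for White: none.
Not in check and no legal moves → stalemate.

stalemate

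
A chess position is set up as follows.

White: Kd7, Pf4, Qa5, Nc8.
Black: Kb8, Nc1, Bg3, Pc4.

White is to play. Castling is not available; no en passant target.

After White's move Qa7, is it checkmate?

After Qa7: black king on b8; in check: yes, from the white queen on a7.
King squares — a7: attacked by Nc8; b7: attacked by Qa7; c7: attacked by Qa7; a8: attacked by Qa7; c8: attacked by Kd7.
Black has no legal moves → checkmate.

yes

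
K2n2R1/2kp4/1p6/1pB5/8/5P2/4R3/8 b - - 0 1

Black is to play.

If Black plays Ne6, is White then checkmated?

After Ne6: white king on a8; in check: no.
White is not in check, so this cannot be checkmate.

no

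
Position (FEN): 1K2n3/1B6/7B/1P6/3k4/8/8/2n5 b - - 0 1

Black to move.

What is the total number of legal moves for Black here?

Black to move; king on d4.
In check: no.
Legal moves: Ng7, Nc7, Nf6, Nd6, Ke5, Kc5, Kc4, Kd3, Kc3, Nd3, Nb3, Ne2, Na2.
Count: 13.

13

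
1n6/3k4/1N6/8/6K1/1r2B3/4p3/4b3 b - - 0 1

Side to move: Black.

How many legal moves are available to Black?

8

Black to move; king on d7.
In check: yes, from the white knight on b6.
Legal moves: Ke8, Kd8, Ke7, Kc7, Ke6, Kd6, Kc6, Rxb6.
Count: 8.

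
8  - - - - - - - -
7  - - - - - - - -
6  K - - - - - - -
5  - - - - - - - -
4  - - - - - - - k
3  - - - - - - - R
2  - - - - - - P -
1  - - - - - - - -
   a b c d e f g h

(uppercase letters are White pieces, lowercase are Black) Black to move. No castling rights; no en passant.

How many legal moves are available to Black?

Black to move; king on h4.
In check: yes, from the white rook on h3.
Legal moves: Kg5, Kg4.
Count: 2.

2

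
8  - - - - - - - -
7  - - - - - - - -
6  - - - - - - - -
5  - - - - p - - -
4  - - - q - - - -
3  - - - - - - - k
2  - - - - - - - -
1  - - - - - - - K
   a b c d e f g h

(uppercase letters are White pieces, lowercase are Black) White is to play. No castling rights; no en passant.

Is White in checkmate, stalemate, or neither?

stalemate

White to move; white king on h1.
In check: no.
King squares — g1: attacked by Qd4; g2: attacked by Kh3; h2: attacked by Kh3.
Legal moves for White: none.
Not in check and no legal moves → stalemate.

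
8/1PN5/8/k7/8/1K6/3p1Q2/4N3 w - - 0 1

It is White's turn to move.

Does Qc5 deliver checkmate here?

After Qc5: black king on a5; in check: yes, from the white queen on c5.
King squares — a4: attacked by Kb3; b4: attacked by Kb3; b5: attacked by Qc5; a6: attacked by Nc7; b6: attacked by Qc5.
Black has no legal moves → checkmate.

yes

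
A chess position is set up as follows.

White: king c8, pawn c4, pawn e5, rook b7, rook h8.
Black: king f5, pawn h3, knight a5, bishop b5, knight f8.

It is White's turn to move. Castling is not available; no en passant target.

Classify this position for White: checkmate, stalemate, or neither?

neither

White to move; white king on c8.
In check: no.
Legal moves for White include: Rg8, Rxf8+, Rhh7, Rh6, Rh5+, Rh4, Rxh3, Kd8, Kb8, Kc7, Rb8, Rbh7, Rg7, Rf7+, Re7, Rd7, Rc7, Ra7, ... (list truncated; more exist).
White has legal moves and is not in check → neither.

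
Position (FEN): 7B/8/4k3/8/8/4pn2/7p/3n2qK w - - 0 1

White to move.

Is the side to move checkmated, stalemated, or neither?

White to move; white king on h1.
In check: yes, from the black queen on g1.
King squares — g1: attacked by Ph2; g2: attacked by Qg1; h2: attacked by Qg1.
Legal moves for White: none.
In check with no legal moves → checkmate.

checkmate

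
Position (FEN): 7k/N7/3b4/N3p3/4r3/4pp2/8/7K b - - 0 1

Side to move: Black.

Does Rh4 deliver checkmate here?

After Rh4: white king on h1; in check: yes, from the black rook on h4.
White has 1 legal reply: Kg1.
In check but a legal move exists → not checkmate.

no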